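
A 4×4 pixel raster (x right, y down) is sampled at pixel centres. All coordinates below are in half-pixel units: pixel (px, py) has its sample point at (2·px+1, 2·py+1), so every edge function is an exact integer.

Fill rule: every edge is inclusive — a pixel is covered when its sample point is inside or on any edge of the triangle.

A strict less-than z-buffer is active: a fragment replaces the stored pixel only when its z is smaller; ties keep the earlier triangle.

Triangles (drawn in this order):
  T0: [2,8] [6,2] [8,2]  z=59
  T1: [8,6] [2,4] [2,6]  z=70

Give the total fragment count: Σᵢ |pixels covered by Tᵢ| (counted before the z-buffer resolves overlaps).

T0:
  2·area = 12
  edge (2, 8)→(6, 2): d=(4,-6) inclusive
  edge (6, 2)→(8, 2): d=(2,0) inclusive
  edge (8, 2)→(2, 8): d=(-6,6) inclusive
    (3,1)@(7, 3): e=[10,2,0] → █  [on edge]
    (2,2)@(5, 5): e=[6,6,0] → █  [on edge]
    (3,2)@(7, 5): e=[18,6,-12] → ·
    (1,3)@(3, 7): e=[2,10,0] → █  [on edge]
    (2,3)@(5, 7): e=[14,10,-12] → ·
  covered (3 px):
    · · · ·
    · · · █
    · · █ ·
    · █ · ·
T1:
  2·area = 12  (B↔C swapped to make it positive)
  edge (8, 6)→(2, 6): d=(-6,0) inclusive
  edge (2, 6)→(2, 4): d=(0,-2) inclusive
  edge (2, 4)→(8, 6): d=(6,2) inclusive
    (1,2)@(3, 5): e=[6,2,4] → █
    (2,2)@(5, 5): e=[6,6,0] → █  [on edge]
    (3,2)@(7, 5): e=[6,10,-4] → ·
    (1,3)@(3, 7): e=[-6,2,16] → ·
    (2,3)@(5, 7): e=[-6,6,12] → ·
  covered (2 px):
    · · · ·
    · · · ·
    · █ █ ·
    · · · ·

Final: 5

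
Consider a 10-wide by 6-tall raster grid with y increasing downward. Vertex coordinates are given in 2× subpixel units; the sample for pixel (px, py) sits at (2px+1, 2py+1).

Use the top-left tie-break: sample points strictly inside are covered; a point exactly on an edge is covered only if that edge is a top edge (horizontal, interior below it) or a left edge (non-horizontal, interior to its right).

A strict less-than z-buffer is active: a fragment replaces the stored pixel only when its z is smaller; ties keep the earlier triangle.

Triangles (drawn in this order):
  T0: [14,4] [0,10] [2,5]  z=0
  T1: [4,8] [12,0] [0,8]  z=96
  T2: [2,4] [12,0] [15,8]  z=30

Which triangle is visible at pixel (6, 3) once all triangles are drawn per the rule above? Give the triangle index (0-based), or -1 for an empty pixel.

T0:
  2·area = 58
  edge (14, 4)→(0, 10): d=(-14,6) right/bottom  bias=-1
  edge (0, 10)→(2, 5): d=(2,-5) top-left  bias=+0
  edge (2, 5)→(14, 4): d=(12,-1) top-left  bias=+0
    (1,2)@(3, 5): e=[52,5,1] → █
    (2,2)@(5, 5): e=[40,15,3] → █
    (3,2)@(7, 5): e=[28,25,5] → █
    (4,2)@(9, 5): e=[16,35,7] → █
    (5,2)@(11, 5): e=[4,45,9] → █
    (6,2)@(13, 5): e=[-8,55,11] → ·
    (1,3)@(3, 7): e=[24,9,25] → █
    (3,3)@(7, 7): e=[0,29,29] → ·  [on edge]
    (4,3)@(9, 7): e=[-12,39,31] → ·
    (5,3)@(11, 7): e=[-24,49,33] → ·
    (0,4)@(1, 9): e=[8,3,47] → █
    (1,4)@(3, 9): e=[-4,13,49] → ·
  covered (8 px):
    · · · · · · · · · ·
    · · · · · · · · · ·
    · █ █ █ █ █ · · · ·
    · █ █ · · · · · · ·
    █ · · · · · · · · ·
    · · · · · · · · · ·
T1:
  2·area = 32  (B↔C swapped to make it positive)
  edge (4, 8)→(0, 8): d=(-4,0) right/bottom  bias=-1
  edge (0, 8)→(12, 0): d=(12,-8) top-left  bias=+0
  edge (12, 0)→(4, 8): d=(-8,8) right/bottom  bias=-1
    (5,0)@(11, 1): e=[28,4,0] → ·  [on edge]
    (4,1)@(9, 3): e=[20,12,0] → ·  [on edge]
    (2,2)@(5, 5): e=[12,4,16] → █
    (3,2)@(7, 5): e=[12,20,0] → ·  [on edge]
    (1,3)@(3, 7): e=[4,12,16] → █
    (2,3)@(5, 7): e=[4,28,0] → ·  [on edge]
    (1,4)@(3, 9): e=[-4,36,0] → ·  [on edge]
    (0,5)@(1, 11): e=[-12,44,0] → ·  [on edge]
  covered (2 px):
    · · · · · · · · · ·
    · · · · · · · · · ·
    · · █ · · · · · · ·
    · █ · · · · · · · ·
    · · · · · · · · · ·
    · · · · · · · · · ·
T2:
  2·area = 92
  edge (2, 4)→(12, 0): d=(10,-4) top-left  bias=+0
  edge (12, 0)→(15, 8): d=(3,8) right/bottom  bias=-1
  edge (15, 8)→(2, 4): d=(-13,-4) top-left  bias=+0
    (5,0)@(11, 1): e=[6,11,75] → █
    (6,0)@(13, 1): e=[14,-5,83] → ·
    (2,1)@(5, 3): e=[2,65,25] → █
    (3,1)@(7, 3): e=[10,49,33] → █
    (4,1)@(9, 3): e=[18,33,41] → █
    (6,1)@(13, 3): e=[34,1,57] → █
    (7,1)@(15, 3): e=[42,-15,65] → ·
    (2,2)@(5, 5): e=[22,71,-1] → ·
    (3,2)@(7, 5): e=[30,55,7] → █
    (7,2)@(15, 5): e=[62,-9,39] → ·
    (3,3)@(7, 7): e=[50,61,-19] → ·
    (4,3)@(9, 7): e=[58,45,-11] → ·
  covered (11 px):
    · · · · · █ · · · ·
    · · █ █ █ █ █ · · ·
    · · · █ █ █ █ · · ·
    · · · · · · █ · · ·
    · · · · · · · · · ·
    · · · · · · · · · ·

Z-buffer (winner per pixel, '.' = empty):
  . . . . . 2 . . . .
  . . 2 2 2 2 2 . . .
  . 0 0 0 0 0 2 . . .
  . 0 0 . . . 2 . . .
  0 . . . . . . . . .
  . . . . . . . . . .

Result: 2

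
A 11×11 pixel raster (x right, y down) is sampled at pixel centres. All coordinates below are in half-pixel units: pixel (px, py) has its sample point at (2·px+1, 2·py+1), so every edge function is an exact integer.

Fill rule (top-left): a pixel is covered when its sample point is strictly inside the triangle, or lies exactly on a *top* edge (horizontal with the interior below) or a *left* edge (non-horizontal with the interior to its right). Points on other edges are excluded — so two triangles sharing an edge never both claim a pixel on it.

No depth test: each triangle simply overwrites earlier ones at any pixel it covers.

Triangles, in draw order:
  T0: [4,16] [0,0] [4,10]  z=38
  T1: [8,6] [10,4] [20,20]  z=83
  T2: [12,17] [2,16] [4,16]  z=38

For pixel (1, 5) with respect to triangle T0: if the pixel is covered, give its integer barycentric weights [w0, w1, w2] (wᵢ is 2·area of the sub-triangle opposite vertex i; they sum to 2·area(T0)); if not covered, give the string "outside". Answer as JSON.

T0:
  2·area = 24
  edge (4, 16)→(0, 0): d=(-4,-16) top-left  bias=+0
  edge (0, 0)→(4, 10): d=(4,10) right/bottom  bias=-1
  edge (4, 10)→(4, 16): d=(0,6) right/bottom  bias=-1
    (0,1)@(1, 3): e=[4,2,18] → █
    (1,1)@(3, 3): e=[36,-18,6] → ·
    (0,2)@(1, 5): e=[-4,10,18] → ·
    (1,4)@(3, 9): e=[12,6,6] → █
    (2,4)@(5, 9): e=[44,-14,-6] → ·
    (1,5)@(3, 11): e=[4,14,6] → █
    (2,5)@(5, 11): e=[36,-6,-6] → ·
    (1,6)@(3, 13): e=[-4,22,6] → ·
  covered (3 px):
    · · · · · · · · · · ·
    █ · · · · · · · · · ·
    · · · · · · · · · · ·
    · · · · · · · · · · ·
    · █ · · · · · · · · ·
    · █ · · · · · · · · ·
    · · · · · · · · · · ·
    · · · · · · · · · · ·
    · · · · · · · · · · ·
    · · · · · · · · · · ·
    · · · · · · · · · · ·
T1:
  2·area = 52
  edge (8, 6)→(10, 4): d=(2,-2) top-left  bias=+0
  edge (10, 4)→(20, 20): d=(10,16) right/bottom  bias=-1
  edge (20, 20)→(8, 6): d=(-12,-14) top-left  bias=+0
    (6,0)@(13, 1): e=[0,-78,130] → ·  [on edge]
    (5,1)@(11, 3): e=[0,-26,78] → ·  [on edge]
    (4,2)@(9, 5): e=[0,26,26] → █  [on edge]
    (5,2)@(11, 5): e=[4,-6,54] → ·
    (3,3)@(7, 7): e=[0,78,-26] → ·  [on edge]
    (4,3)@(9, 7): e=[4,46,2] → █
    (5,3)@(11, 7): e=[8,14,30] → █
    (6,3)@(13, 7): e=[12,-18,58] → ·
    (2,4)@(5, 9): e=[0,130,-78] → ·  [on edge]
    (4,4)@(9, 9): e=[8,66,-22] → ·
    (5,4)@(11, 9): e=[12,34,6] → █
    (6,4)@(13, 9): e=[16,2,34] → █
    (1,5)@(3, 11): e=[0,182,-130] → ·  [on edge]
    (0,6)@(1, 13): e=[0,234,-182] → ·  [on edge]
  covered (7 px):
    · · · · · · · · · · ·
    · · · · · · · · · · ·
    · · · · █ · · · · · ·
    · · · · █ █ · · · · ·
    · · · · · █ █ · · · ·
    · · · · · · █ · · · ·
    · · · · · · · █ · · ·
    · · · · · · · · · · ·
    · · · · · · · · · · ·
    · · · · · · · · · · ·
    · · · · · · · · · · ·
T2:
  2·area = 2
  edge (12, 17)→(2, 16): d=(-10,-1) top-left  bias=+0
  edge (2, 16)→(4, 16): d=(2,0) top-left  bias=+0
  edge (4, 16)→(12, 17): d=(8,1) right/bottom  bias=-1
  covered (0 px):
    · · · · · · · · · · ·
    · · · · · · · · · · ·
    · · · · · · · · · · ·
    · · · · · · · · · · ·
    · · · · · · · · · · ·
    · · · · · · · · · · ·
    · · · · · · · · · · ·
    · · · · · · · · · · ·
    · · · · · · · · · · ·
    · · · · · · · · · · ·
    · · · · · · · · · · ·

Answer: [14,6,4]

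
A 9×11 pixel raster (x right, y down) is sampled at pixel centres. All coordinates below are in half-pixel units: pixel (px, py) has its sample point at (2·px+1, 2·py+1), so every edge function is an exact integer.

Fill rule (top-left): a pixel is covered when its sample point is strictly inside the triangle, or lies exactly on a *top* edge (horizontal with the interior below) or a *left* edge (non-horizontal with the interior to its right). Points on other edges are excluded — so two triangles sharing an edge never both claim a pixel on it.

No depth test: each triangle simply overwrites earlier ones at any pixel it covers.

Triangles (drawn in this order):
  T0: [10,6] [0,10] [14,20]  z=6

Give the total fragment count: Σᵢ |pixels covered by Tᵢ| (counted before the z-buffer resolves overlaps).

T0:
  2·area = 156  (B↔C swapped to make it positive)
  edge (10, 6)→(14, 20): d=(4,14) right/bottom  bias=-1
  edge (14, 20)→(0, 10): d=(-14,-10) top-left  bias=+0
  edge (0, 10)→(10, 6): d=(10,-4) top-left  bias=+0
    (4,3)@(9, 7): e=[18,132,6] → #
    (5,3)@(11, 7): e=[-10,152,14] → ·
    (1,4)@(3, 9): e=[110,44,2] → #
    (2,4)@(5, 9): e=[82,64,10] → #
    (3,4)@(7, 9): e=[54,84,18] → #
    (5,4)@(11, 9): e=[-2,124,34] → ·
    (1,5)@(3, 11): e=[118,16,22] → #
    (5,5)@(11, 11): e=[6,96,54] → #
    (6,5)@(13, 11): e=[-22,116,62] → ·
    (1,6)@(3, 13): e=[126,-12,42] → ·
    (2,6)@(5, 13): e=[98,8,50] → #
    (6,6)@(13, 13): e=[-14,88,82] → ·
    (3,7)@(7, 15): e=[78,0,78] → #  [on edge]
  covered (20 px):
    · · · · · · · · ·
    · · · · · · · · ·
    · · · · · · · · ·
    · · · · # · · · ·
    · # # # # · · · ·
    · # # # # # · · ·
    · · # # # # · · ·
    · · · # # # · · ·
    · · · · · # # · ·
    · · · · · · # · ·
    · · · · · · · · ·

Final: 20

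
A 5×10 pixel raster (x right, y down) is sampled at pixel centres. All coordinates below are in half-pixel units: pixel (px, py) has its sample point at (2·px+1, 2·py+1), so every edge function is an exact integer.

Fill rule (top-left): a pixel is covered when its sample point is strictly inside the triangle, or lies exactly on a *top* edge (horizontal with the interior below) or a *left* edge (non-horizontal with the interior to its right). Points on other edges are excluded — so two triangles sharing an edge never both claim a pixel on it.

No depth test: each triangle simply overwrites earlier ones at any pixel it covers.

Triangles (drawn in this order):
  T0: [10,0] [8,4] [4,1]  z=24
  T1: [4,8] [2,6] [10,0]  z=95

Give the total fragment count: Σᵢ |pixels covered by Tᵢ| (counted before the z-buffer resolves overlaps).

T0:
  2·area = 22
  edge (10, 0)→(8, 4): d=(-2,4) right/bottom  bias=-1
  edge (8, 4)→(4, 1): d=(-4,-3) top-left  bias=+0
  edge (4, 1)→(10, 0): d=(6,-1) top-left  bias=+0
    (2,0)@(5, 1): e=[18,3,1] → #
    (3,0)@(7, 1): e=[10,9,3] → #
    (4,0)@(9, 1): e=[2,15,5] → #
    (2,1)@(5, 3): e=[14,-5,13] → ·
    (3,1)@(7, 3): e=[6,1,15] → #
    (4,1)@(9, 3): e=[-2,7,17] → ·
    (3,2)@(7, 5): e=[2,-7,27] → ·
  covered (4 px):
    · · # # #
    · · · # ·
    · · · · ·
    · · · · ·
    · · · · ·
    · · · · ·
    · · · · ·
    · · · · ·
    · · · · ·
    · · · · ·
T1:
  2·area = 28
  edge (4, 8)→(2, 6): d=(-2,-2) top-left  bias=+0
  edge (2, 6)→(10, 0): d=(8,-6) top-left  bias=+0
  edge (10, 0)→(4, 8): d=(-6,8) right/bottom  bias=-1
    (4,0)@(9, 1): e=[24,2,2] → #
    (3,1)@(7, 3): e=[16,6,6] → #
    (4,1)@(9, 3): e=[20,18,-10] → ·
    (0,2)@(1, 5): e=[0,-14,42] → ·  [on edge]
    (2,2)@(5, 5): e=[8,10,10] → #
    (3,2)@(7, 5): e=[12,22,-6] → ·
    (1,3)@(3, 7): e=[0,14,14] → #  [on edge]
    (2,3)@(5, 7): e=[4,26,-2] → ·
    (1,4)@(3, 9): e=[-4,30,2] → ·
    (2,4)@(5, 9): e=[0,42,-14] → ·  [on edge]
    (3,5)@(7, 11): e=[0,70,-42] → ·  [on edge]
    (4,6)@(9, 13): e=[0,98,-70] → ·  [on edge]
  covered (4 px):
    · · · · #
    · · · # ·
    · · # · ·
    · # · · ·
    · · · · ·
    · · · · ·
    · · · · ·
    · · · · ·
    · · · · ·
    · · · · ·

Answer: 8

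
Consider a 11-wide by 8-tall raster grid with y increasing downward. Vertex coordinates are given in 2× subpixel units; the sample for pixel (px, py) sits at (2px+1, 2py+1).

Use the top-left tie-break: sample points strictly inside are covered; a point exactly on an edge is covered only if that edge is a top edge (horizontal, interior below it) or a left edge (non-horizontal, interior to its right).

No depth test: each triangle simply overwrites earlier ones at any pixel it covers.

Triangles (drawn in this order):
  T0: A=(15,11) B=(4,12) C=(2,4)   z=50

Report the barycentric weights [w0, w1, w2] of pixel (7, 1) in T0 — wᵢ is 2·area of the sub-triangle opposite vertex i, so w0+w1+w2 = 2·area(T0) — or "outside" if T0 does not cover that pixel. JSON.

T0:
  2·area = 90
  edge (15, 11)→(4, 12): d=(-11,1) right/bottom  bias=-1
  edge (4, 12)→(2, 4): d=(-2,-8) top-left  bias=+0
  edge (2, 4)→(15, 11): d=(13,7) right/bottom  bias=-1
    (1,2)@(3, 5): e=[78,6,6] → █
    (2,2)@(5, 5): e=[76,22,-8] → ·
    (1,3)@(3, 7): e=[56,2,32] → █
    (2,3)@(5, 7): e=[54,18,18] → █
    (3,3)@(7, 7): e=[52,34,4] → █
    (4,3)@(9, 7): e=[50,50,-10] → ·
    (1,4)@(3, 9): e=[34,-2,58] → ·
    (2,4)@(5, 9): e=[32,14,44] → █
    (4,4)@(9, 9): e=[28,46,16] → █
    (5,4)@(11, 9): e=[26,62,2] → █
    (6,4)@(13, 9): e=[24,78,-12] → ·
    (2,5)@(5, 11): e=[10,10,70] → █
    (7,5)@(15, 11): e=[0,90,0] → ·  [on edge]
  covered (13 px):
    · · · · · · · · · · ·
    · · · · · · · · · · ·
    · █ · · · · · · · · ·
    · █ █ █ · · · · · · ·
    · · █ █ █ █ · · · · ·
    · · █ █ █ █ █ · · · ·
    · · · · · · · · · · ·
    · · · · · · · · · · ·

Result: "outside"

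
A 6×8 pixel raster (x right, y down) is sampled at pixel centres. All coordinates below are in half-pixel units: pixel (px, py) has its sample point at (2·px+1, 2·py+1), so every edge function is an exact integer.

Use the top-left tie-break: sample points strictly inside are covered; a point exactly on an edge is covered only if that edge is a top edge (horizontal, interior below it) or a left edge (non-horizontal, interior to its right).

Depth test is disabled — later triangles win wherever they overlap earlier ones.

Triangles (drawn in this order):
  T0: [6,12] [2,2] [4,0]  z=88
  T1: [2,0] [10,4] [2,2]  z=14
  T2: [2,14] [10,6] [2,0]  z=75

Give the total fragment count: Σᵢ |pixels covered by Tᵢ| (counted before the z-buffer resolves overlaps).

T0:
  2·area = 28
  edge (6, 12)→(2, 2): d=(-4,-10) top-left  bias=+0
  edge (2, 2)→(4, 0): d=(2,-2) top-left  bias=+0
  edge (4, 0)→(6, 12): d=(2,12) right/bottom  bias=-1
    (1,0)@(3, 1): e=[14,0,14] → █  [on edge]
    (2,0)@(5, 1): e=[34,4,-10] → ·
    (0,1)@(1, 3): e=[-14,0,42] → ·  [on edge]
    (1,1)@(3, 3): e=[6,4,18] → █
    (2,1)@(5, 3): e=[26,8,-6] → ·
    (1,2)@(3, 5): e=[-2,8,22] → ·
    (2,3)@(5, 7): e=[10,16,2] → █
    (3,3)@(7, 7): e=[30,20,-22] → ·
    (2,4)@(5, 9): e=[2,20,6] → █
    (3,4)@(7, 9): e=[22,24,-18] → ·
    (2,5)@(5, 11): e=[-6,24,10] → ·
  covered (4 px):
    · █ · · · ·
    · █ · · · ·
    · · · · · ·
    · · █ · · ·
    · · █ · · ·
    · · · · · ·
    · · · · · ·
    · · · · · ·
T1:
  2·area = 16
  edge (2, 0)→(10, 4): d=(8,4) right/bottom  bias=-1
  edge (10, 4)→(2, 2): d=(-8,-2) top-left  bias=+0
  edge (2, 2)→(2, 0): d=(0,-2) top-left  bias=+0
    (1,0)@(3, 1): e=[4,10,2] → █
    (2,0)@(5, 1): e=[-4,14,6] → ·
    (1,1)@(3, 3): e=[20,-6,2] → ·
    (3,1)@(7, 3): e=[4,2,10] → █
    (4,1)@(9, 3): e=[-4,6,14] → ·
    (3,2)@(7, 5): e=[20,-14,10] → ·
  covered (2 px):
    · █ · · · ·
    · · · █ · ·
    · · · · · ·
    · · · · · ·
    · · · · · ·
    · · · · · ·
    · · · · · ·
    · · · · · ·
T2:
  2·area = 112  (B↔C swapped to make it positive)
  edge (2, 14)→(2, 0): d=(0,-14) top-left  bias=+0
  edge (2, 0)→(10, 6): d=(8,6) right/bottom  bias=-1
  edge (10, 6)→(2, 14): d=(-8,8) right/bottom  bias=-1
    (1,0)@(3, 1): e=[14,2,96] → █
    (2,0)@(5, 1): e=[42,-10,80] → ·
    (1,1)@(3, 3): e=[14,18,80] → █
    (2,1)@(5, 3): e=[42,6,64] → █
    (3,1)@(7, 3): e=[70,-6,48] → ·
    (1,2)@(3, 5): e=[14,34,64] → █
    (3,2)@(7, 5): e=[70,10,32] → █
    (4,2)@(9, 5): e=[98,-2,16] → ·
    (5,2)@(11, 5): e=[126,-14,0] → ·  [on edge]
    (1,3)@(3, 7): e=[14,50,48] → █
    (4,3)@(9, 7): e=[98,14,0] → ·  [on edge]
    (1,4)@(3, 9): e=[14,66,32] → █
    (3,4)@(7, 9): e=[70,42,0] → ·  [on edge]
    (2,5)@(5, 11): e=[42,70,0] → ·  [on edge]
    (1,6)@(3, 13): e=[14,98,0] → ·  [on edge]
    (0,7)@(1, 15): e=[-14,126,0] → ·  [on edge]
  covered (12 px):
    · █ · · · ·
    · █ █ · · ·
    · █ █ █ · ·
    · █ █ █ · ·
    · █ █ · · ·
    · █ · · · ·
    · · · · · ·
    · · · · · ·

Final: 18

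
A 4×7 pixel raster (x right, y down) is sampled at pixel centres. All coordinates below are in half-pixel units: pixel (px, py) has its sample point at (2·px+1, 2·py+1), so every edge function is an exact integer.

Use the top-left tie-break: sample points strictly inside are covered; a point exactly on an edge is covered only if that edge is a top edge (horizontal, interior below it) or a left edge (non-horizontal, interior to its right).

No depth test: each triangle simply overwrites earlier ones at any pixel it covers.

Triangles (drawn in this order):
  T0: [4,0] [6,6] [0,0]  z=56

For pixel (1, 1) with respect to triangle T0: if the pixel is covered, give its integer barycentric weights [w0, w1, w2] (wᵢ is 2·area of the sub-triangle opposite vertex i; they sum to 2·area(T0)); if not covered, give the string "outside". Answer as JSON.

T0:
  2·area = 24
  edge (4, 0)→(6, 6): d=(2,6) right/bottom  bias=-1
  edge (6, 6)→(0, 0): d=(-6,-6) top-left  bias=+0
  edge (0, 0)→(4, 0): d=(4,0) top-left  bias=+0
    (0,0)@(1, 1): e=[20,0,4] → X  [on edge]
    (1,0)@(3, 1): e=[8,12,4] → X
    (2,0)@(5, 1): e=[-4,24,4] → .
    (0,1)@(1, 3): e=[24,-12,12] → .
    (1,1)@(3, 3): e=[12,0,12] → X  [on edge]
    (2,1)@(5, 3): e=[0,12,12] → .  [on edge]
    (1,2)@(3, 5): e=[16,-12,20] → .
    (2,2)@(5, 5): e=[4,0,20] → X  [on edge]
    (3,2)@(7, 5): e=[-8,12,20] → .
    (2,3)@(5, 7): e=[8,-12,28] → .
    (3,3)@(7, 7): e=[-4,0,28] → .  [on edge]
    (3,4)@(7, 9): e=[0,-12,36] → .  [on edge]
  covered (4 px):
    X X . .
    . X . .
    . . X .
    . . . .
    . . . .
    . . . .
    . . . .

Answer: [0,12,12]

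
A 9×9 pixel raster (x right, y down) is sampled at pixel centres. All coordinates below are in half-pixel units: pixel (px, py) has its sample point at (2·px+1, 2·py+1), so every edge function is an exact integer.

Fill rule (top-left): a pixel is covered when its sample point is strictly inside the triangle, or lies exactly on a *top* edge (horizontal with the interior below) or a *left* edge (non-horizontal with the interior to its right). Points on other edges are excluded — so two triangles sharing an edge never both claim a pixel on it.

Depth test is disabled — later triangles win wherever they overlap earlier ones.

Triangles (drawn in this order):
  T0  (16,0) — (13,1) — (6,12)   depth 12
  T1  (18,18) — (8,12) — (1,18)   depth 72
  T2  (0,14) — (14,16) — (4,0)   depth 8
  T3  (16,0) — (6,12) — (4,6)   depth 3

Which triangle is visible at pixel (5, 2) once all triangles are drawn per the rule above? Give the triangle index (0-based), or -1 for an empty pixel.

T0:
  2·area = 26  (B↔C swapped to make it positive)
  edge (16, 0)→(6, 12): d=(-10,12) right/bottom  bias=-1
  edge (6, 12)→(13, 1): d=(7,-11) top-left  bias=+0
  edge (13, 1)→(16, 0): d=(3,-1) top-left  bias=+0
    (6,0)@(13, 1): e=[26,0,0] → X  [on edge]
    (7,0)@(15, 1): e=[2,22,2] → X
    (8,0)@(17, 1): e=[-22,44,4] → .
    (3,1)@(7, 3): e=[78,-52,0] → .  [on edge]
    (6,1)@(13, 3): e=[6,14,6] → X
    (7,1)@(15, 3): e=[-18,36,8] → .
    (0,2)@(1, 5): e=[130,-104,0] → .  [on edge]
    (5,2)@(11, 5): e=[10,6,10] → X
    (6,2)@(13, 5): e=[-14,28,12] → .
    (5,3)@(11, 7): e=[-10,20,16] → .
  covered (4 px):
    . . . . . . X X .
    . . . . . . X . .
    . . . . . X . . .
    . . . . . . . . .
    . . . . . . . . .
    . . . . . . . . .
    . . . . . . . . .
    . . . . . . . . .
    . . . . . . . . .
T1:
  2·area = 102  (B↔C swapped to make it positive)
  edge (18, 18)→(1, 18): d=(-17,0) right/bottom  bias=-1
  edge (1, 18)→(8, 12): d=(7,-6) top-left  bias=+0
  edge (8, 12)→(18, 18): d=(10,6) right/bottom  bias=-1
    (1,4)@(3, 9): e=[153,-51,0] → .  [on edge]
    (3,6)@(7, 13): e=[85,1,16] → X
    (4,6)@(9, 13): e=[85,13,4] → X
    (5,6)@(11, 13): e=[85,25,-8] → .
    (2,7)@(5, 15): e=[51,3,48] → X
    (5,7)@(11, 15): e=[51,39,12] → X
    (6,7)@(13, 15): e=[51,51,0] → .  [on edge]
    (1,8)@(3, 17): e=[17,5,80] → X
    (6,8)@(13, 17): e=[17,65,20] → X
    (7,8)@(15, 17): e=[17,77,8] → X
    (8,8)@(17, 17): e=[17,89,-4] → .
  covered (13 px):
    . . . . . . . . .
    . . . . . . . . .
    . . . . . . . . .
    . . . . . . . . .
    . . . . . . . . .
    . . . . . . . . .
    . . . X X . . . .
    . . X X X X . . .
    . X X X X X X X .
T2:
  2·area = 204  (B↔C swapped to make it positive)
  edge (0, 14)→(4, 0): d=(4,-14) top-left  bias=+0
  edge (4, 0)→(14, 16): d=(10,16) right/bottom  bias=-1
  edge (14, 16)→(0, 14): d=(-14,-2) top-left  bias=+0
    (2,1)@(5, 3): e=[26,14,164] → X
    (3,1)@(7, 3): e=[54,-18,168] → .
    (1,2)@(3, 5): e=[6,66,132] → X
    (3,2)@(7, 5): e=[62,2,140] → X
    (4,2)@(9, 5): e=[90,-30,144] → .
    (1,3)@(3, 7): e=[14,86,104] → X
    (4,3)@(9, 7): e=[98,-10,116] → .
    (1,4)@(3, 9): e=[22,106,76] → X
    (4,4)@(9, 9): e=[106,10,88] → X
    (5,4)@(11, 9): e=[134,-22,92] → .
    (0,5)@(1, 11): e=[2,158,44] → X
    (5,5)@(11, 11): e=[142,-2,64] → .
    (3,7)@(7, 15): e=[102,102,0] → X  [on edge]
  covered (26 px):
    . . . . . . . . .
    . . X . . . . . .
    . X X X . . . . .
    . X X X . . . . .
    . X X X X . . . .
    X X X X X . . . .
    X X X X X X . . .
    . . . X X X X . .
    . . . . . . . . .
T3:
  2·area = 84
  edge (16, 0)→(6, 12): d=(-10,12) right/bottom  bias=-1
  edge (6, 12)→(4, 6): d=(-2,-6) top-left  bias=+0
  edge (4, 6)→(16, 0): d=(12,-6) top-left  bias=+0
    (7,0)@(15, 1): e=[2,76,6] → X
    (8,0)@(17, 1): e=[-22,88,18] → .
    (1,1)@(3, 3): e=[126,0,-42] → .  [on edge]
    (5,1)@(11, 3): e=[30,48,6] → X
    (6,1)@(13, 3): e=[6,60,18] → X
    (7,1)@(15, 3): e=[-18,72,30] → .
    (3,2)@(7, 5): e=[58,20,6] → X
    (4,2)@(9, 5): e=[34,32,18] → X
    (6,2)@(13, 5): e=[-14,56,42] → .
    (2,3)@(5, 7): e=[62,4,18] → X
    (5,3)@(11, 7): e=[-10,40,54] → .
    (2,4)@(5, 9): e=[42,0,42] → X  [on edge]
    (3,7)@(7, 15): e=[-42,0,126] → .  [on edge]
  covered (11 px):
    . . . . . . . X .
    . . . . . X X . .
    . . . X X X . . .
    . . X X X . . . .
    . . X X . . . . .
    . . . . . . . . .
    . . . . . . . . .
    . . . . . . . . .
    . . . . . . . . .

Z-buffer (winner per pixel, '.' = empty):
  . . . . . . 0 3 .
  . . 2 . . 3 3 . .
  . 2 2 3 3 3 . . .
  . 2 3 3 3 . . . .
  . 2 3 3 2 . . . .
  2 2 2 2 2 . . . .
  2 2 2 2 2 2 . . .
  . . 1 2 2 2 2 . .
  . 1 1 1 1 1 1 1 .

Final: 3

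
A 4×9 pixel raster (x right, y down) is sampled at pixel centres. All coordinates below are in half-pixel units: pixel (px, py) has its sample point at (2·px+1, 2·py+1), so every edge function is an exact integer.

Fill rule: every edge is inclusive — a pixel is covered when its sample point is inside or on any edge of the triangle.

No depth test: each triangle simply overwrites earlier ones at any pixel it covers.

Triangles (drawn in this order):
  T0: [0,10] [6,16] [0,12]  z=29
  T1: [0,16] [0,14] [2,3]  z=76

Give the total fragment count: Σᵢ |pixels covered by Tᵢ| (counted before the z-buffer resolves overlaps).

T0:
  2·area = 12
  edge (0, 10)→(6, 16): d=(6,6) inclusive
  edge (6, 16)→(0, 12): d=(-6,-4) inclusive
  edge (0, 12)→(0, 10): d=(0,-2) inclusive
    (0,5)@(1, 11): e=[0,10,2] → X  [on edge]
    (1,5)@(3, 11): e=[-12,18,6] → .
    (0,6)@(1, 13): e=[12,-2,2] → .
    (1,6)@(3, 13): e=[0,6,6] → X  [on edge]
    (2,6)@(5, 13): e=[-12,14,10] → .
    (1,7)@(3, 15): e=[12,-6,6] → .
    (2,7)@(5, 15): e=[0,2,10] → X  [on edge]
    (3,7)@(7, 15): e=[-12,10,14] → .
    (2,8)@(5, 17): e=[12,-10,10] → .
    (3,8)@(7, 17): e=[0,-2,14] → .  [on edge]
  covered (3 px):
    . . . .
    . . . .
    . . . .
    . . . .
    . . . .
    X . . .
    . X . .
    . . X .
    . . . .
T1:
  2·area = 4
  edge (0, 16)→(0, 14): d=(0,-2) inclusive
  edge (0, 14)→(2, 3): d=(2,-11) inclusive
  edge (2, 3)→(0, 16): d=(-2,13) inclusive
    (0,4)@(1, 9): e=[2,1,1] → X
    (1,4)@(3, 9): e=[6,23,-25] → .
    (0,5)@(1, 11): e=[2,5,-3] → .
  covered (1 px):
    . . . .
    . . . .
    . . . .
    . . . .
    X . . .
    . . . .
    . . . .
    . . . .
    . . . .

Final: 4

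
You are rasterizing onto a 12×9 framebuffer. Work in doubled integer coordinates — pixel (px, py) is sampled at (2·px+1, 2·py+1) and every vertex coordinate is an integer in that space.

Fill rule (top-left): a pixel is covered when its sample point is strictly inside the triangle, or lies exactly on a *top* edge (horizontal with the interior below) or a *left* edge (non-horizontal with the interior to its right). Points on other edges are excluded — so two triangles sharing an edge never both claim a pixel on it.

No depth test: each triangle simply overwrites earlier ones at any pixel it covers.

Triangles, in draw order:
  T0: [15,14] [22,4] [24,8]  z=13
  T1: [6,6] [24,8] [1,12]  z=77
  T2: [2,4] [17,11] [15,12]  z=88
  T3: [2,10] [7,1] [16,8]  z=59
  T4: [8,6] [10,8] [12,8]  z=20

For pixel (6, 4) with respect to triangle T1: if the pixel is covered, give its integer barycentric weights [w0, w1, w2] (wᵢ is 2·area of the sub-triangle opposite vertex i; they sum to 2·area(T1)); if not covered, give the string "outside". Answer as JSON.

T0:
  2·area = 48
  edge (15, 14)→(22, 4): d=(7,-10) top-left  bias=+0
  edge (22, 4)→(24, 8): d=(2,4) right/bottom  bias=-1
  edge (24, 8)→(15, 14): d=(-9,6) right/bottom  bias=-1
    (10,3)@(21, 7): e=[11,10,27] → █
    (11,3)@(23, 7): e=[31,2,15] → █
    (9,4)@(19, 9): e=[5,22,21] → █
    (11,4)@(23, 9): e=[45,6,-3] → ·
    (9,5)@(19, 11): e=[19,26,3] → █
    (10,5)@(21, 11): e=[39,18,-9] → ·
    (9,6)@(19, 13): e=[33,30,-15] → ·
  covered (5 px):
    · · · · · · · · · · · ·
    · · · · · · · · · · · ·
    · · · · · · · · · · · ·
    · · · · · · · · · · █ █
    · · · · · · · · · █ █ ·
    · · · · · · · · · █ · ·
    · · · · · · · · · · · ·
    · · · · · · · · · · · ·
    · · · · · · · · · · · ·
T1:
  2·area = 118
  edge (6, 6)→(24, 8): d=(18,2) right/bottom  bias=-1
  edge (24, 8)→(1, 12): d=(-23,4) right/bottom  bias=-1
  edge (1, 12)→(6, 6): d=(5,-6) top-left  bias=+0
    (3,3)@(7, 7): e=[16,91,11] → █
    (4,3)@(9, 7): e=[12,83,23] → █
    (5,3)@(11, 7): e=[8,75,35] → █
    (6,3)@(13, 7): e=[4,67,47] → █
    (7,3)@(15, 7): e=[0,59,59] → ·  [on edge]
    (2,4)@(5, 9): e=[56,53,9] → █
    (7,4)@(15, 9): e=[36,13,69] → █
    (8,4)@(17, 9): e=[32,5,81] → █
    (9,4)@(19, 9): e=[28,-3,93] → ·
    (1,5)@(3, 11): e=[96,15,7] → █
    (3,5)@(7, 11): e=[88,-1,31] → ·
    (4,5)@(9, 11): e=[84,-9,43] → ·
  covered (13 px):
    · · · · · · · · · · · ·
    · · · · · · · · · · · ·
    · · · · · · · · · · · ·
    · · · █ █ █ █ · · · · ·
    · · █ █ █ █ █ █ █ · · ·
    · █ █ · · · · · · · · ·
    · · · · · · · · · · · ·
    · · · · · · · · · · · ·
    · · · · · · · · · · · ·
T2:
  2·area = 29
  edge (2, 4)→(17, 11): d=(15,7) right/bottom  bias=-1
  edge (17, 11)→(15, 12): d=(-2,1) right/bottom  bias=-1
  edge (15, 12)→(2, 4): d=(-13,-8) top-left  bias=+0
    (3,3)@(7, 7): e=[10,18,1] → █
    (4,3)@(9, 7): e=[-4,16,17] → ·
    (3,4)@(7, 9): e=[40,14,-25] → ·
    (5,4)@(11, 9): e=[12,10,7] → █
    (6,4)@(13, 9): e=[-2,8,23] → ·
    (10,4)@(21, 9): e=[-58,0,87] → ·  [on edge]
    (5,5)@(11, 11): e=[42,6,-19] → ·
    (7,5)@(15, 11): e=[14,2,13] → █
    (8,5)@(17, 11): e=[0,0,29] → ·  [on edge]
    (6,6)@(13, 13): e=[58,0,-29] → ·  [on edge]
    (7,6)@(15, 13): e=[44,-2,-13] → ·
    (4,7)@(9, 15): e=[116,0,-87] → ·  [on edge]
    (2,8)@(5, 17): e=[174,0,-145] → ·  [on edge]
  covered (3 px):
    · · · · · · · · · · · ·
    · · · · · · · · · · · ·
    · · · · · · · · · · · ·
    · · · █ · · · · · · · ·
    · · · · · █ · · · · · ·
    · · · · · · · █ · · · ·
    · · · · · · · · · · · ·
    · · · · · · · · · · · ·
    · · · · · · · · · · · ·
T3:
  2·area = 116
  edge (2, 10)→(7, 1): d=(5,-9) top-left  bias=+0
  edge (7, 1)→(16, 8): d=(9,7) right/bottom  bias=-1
  edge (16, 8)→(2, 10): d=(-14,2) right/bottom  bias=-1
    (3,0)@(7, 1): e=[0,0,116] → ·  [on edge]
    (3,1)@(7, 3): e=[10,18,88] → █
    (4,1)@(9, 3): e=[28,4,84] → █
    (5,1)@(11, 3): e=[46,-10,80] → ·
    (2,2)@(5, 5): e=[2,50,64] → █
    (5,2)@(11, 5): e=[56,8,52] → █
    (6,2)@(13, 5): e=[74,-6,48] → ·
    (2,3)@(5, 7): e=[12,68,36] → █
    (6,3)@(13, 7): e=[84,12,20] → █
    (7,3)@(15, 7): e=[102,-2,16] → ·
    (11,3)@(23, 7): e=[174,-58,0] → ·  [on edge]
    (1,4)@(3, 9): e=[4,100,12] → █
    (4,4)@(9, 9): e=[58,58,0] → ·  [on edge]
  covered (14 px):
    · · · · · · · · · · · ·
    · · · █ █ · · · · · · ·
    · · █ █ █ █ · · · · · ·
    · · █ █ █ █ █ · · · · ·
    · █ █ █ · · · · · · · ·
    · · · · · · · · · · · ·
    · · · · · · · · · · · ·
    · · · · · · · · · · · ·
    · · · · · · · · · · · ·
T4:
  2·area = 4  (B↔C swapped to make it positive)
  edge (8, 6)→(12, 8): d=(4,2) right/bottom  bias=-1
  edge (12, 8)→(10, 8): d=(-2,0) right/bottom  bias=-1
  edge (10, 8)→(8, 6): d=(-2,-2) top-left  bias=+0
    (1,0)@(3, 1): e=[-10,14,0] → ·  [on edge]
    (2,1)@(5, 3): e=[-6,10,0] → ·  [on edge]
    (3,2)@(7, 5): e=[-2,6,0] → ·  [on edge]
    (4,3)@(9, 7): e=[2,2,0] → █  [on edge]
    (5,3)@(11, 7): e=[-2,2,4] → ·
    (4,4)@(9, 9): e=[10,-2,-4] → ·
    (5,4)@(11, 9): e=[6,-2,0] → ·  [on edge]
    (6,5)@(13, 11): e=[10,-6,0] → ·  [on edge]
    (7,6)@(15, 13): e=[14,-10,0] → ·  [on edge]
    (8,7)@(17, 15): e=[18,-14,0] → ·  [on edge]
    (9,8)@(19, 17): e=[22,-18,0] → ·  [on edge]
  covered (1 px):
    · · · · · · · · · · · ·
    · · · · · · · · · · · ·
    · · · · · · · · · · · ·
    · · · · █ · · · · · · ·
    · · · · · · · · · · · ·
    · · · · · · · · · · · ·
    · · · · · · · · · · · ·
    · · · · · · · · · · · ·
    · · · · · · · · · · · ·

Result: [21,57,40]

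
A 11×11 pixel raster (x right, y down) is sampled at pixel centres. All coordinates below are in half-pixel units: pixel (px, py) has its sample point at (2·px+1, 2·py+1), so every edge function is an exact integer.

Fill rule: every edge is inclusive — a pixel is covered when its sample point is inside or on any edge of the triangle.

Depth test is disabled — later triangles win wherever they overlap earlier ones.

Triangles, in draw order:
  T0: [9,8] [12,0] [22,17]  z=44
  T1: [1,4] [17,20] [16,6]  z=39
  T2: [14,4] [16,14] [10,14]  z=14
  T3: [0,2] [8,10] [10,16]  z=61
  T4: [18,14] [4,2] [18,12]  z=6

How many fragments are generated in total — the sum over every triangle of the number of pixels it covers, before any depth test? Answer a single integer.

T0:
  2·area = 131
  edge (9, 8)→(12, 0): d=(3,-8) inclusive
  edge (12, 0)→(22, 17): d=(10,17) inclusive
  edge (22, 17)→(9, 8): d=(-13,-9) inclusive
    (5,1)@(11, 3): e=[1,47,83] → █
    (6,1)@(13, 3): e=[17,13,101] → █
    (7,1)@(15, 3): e=[33,-21,119] → ·
    (5,2)@(11, 5): e=[7,67,57] → █
    (7,2)@(15, 5): e=[39,-1,93] → ·
    (5,3)@(11, 7): e=[13,87,31] → █
    (7,3)@(15, 7): e=[45,19,67] → █
    (8,3)@(17, 7): e=[61,-15,85] → ·
    (5,4)@(11, 9): e=[19,107,5] → █
    (8,4)@(17, 9): e=[67,5,59] → █
    (9,4)@(19, 9): e=[83,-29,77] → ·
    (5,5)@(11, 11): e=[25,127,-21] → ·
  covered (15 px):
    · · · · · · · · · · ·
    · · · · · █ █ · · · ·
    · · · · · █ █ · · · ·
    · · · · · █ █ █ · · ·
    · · · · · █ █ █ █ · ·
    · · · · · · · █ █ · ·
    · · · · · · · · █ █ ·
    · · · · · · · · · · ·
    · · · · · · · · · · ·
    · · · · · · · · · · ·
    · · · · · · · · · · ·
T1:
  2·area = 208  (B↔C swapped to make it positive)
  edge (1, 4)→(16, 6): d=(15,2) inclusive
  edge (16, 6)→(17, 20): d=(1,14) inclusive
  edge (17, 20)→(1, 4): d=(-16,-16) inclusive
    (1,2)@(3, 5): e=[11,181,16] → █
    (2,2)@(5, 5): e=[7,153,48] → █
    (3,2)@(7, 5): e=[3,125,80] → █
    (4,2)@(9, 5): e=[-1,97,112] → ·
    (1,3)@(3, 7): e=[41,183,-16] → ·
    (2,3)@(5, 7): e=[37,155,16] → █
    (4,3)@(9, 7): e=[29,99,80] → █
    (5,3)@(11, 7): e=[25,71,112] → █
    (6,3)@(13, 7): e=[21,43,144] → █
    (7,3)@(15, 7): e=[17,15,176] → █
    (8,3)@(17, 7): e=[13,-13,208] → ·
    (2,4)@(5, 9): e=[67,157,-16] → ·
  covered (24 px):
    · · · · · · · · · · ·
    · · · · · · · · · · ·
    · █ █ █ · · · · · · ·
    · · █ █ █ █ █ █ · · ·
    · · · █ █ █ █ █ · · ·
    · · · · █ █ █ █ · · ·
    · · · · · █ █ █ · · ·
    · · · · · · █ █ · · ·
    · · · · · · · █ · · ·
    · · · · · · · · · · ·
    · · · · · · · · · · ·
T2:
  2·area = 60
  edge (14, 4)→(16, 14): d=(2,10) inclusive
  edge (16, 14)→(10, 14): d=(-6,0) inclusive
  edge (10, 14)→(14, 4): d=(4,-10) inclusive
    (6,3)@(13, 7): e=[16,42,2] → █
    (7,3)@(15, 7): e=[-4,42,22] → ·
    (6,4)@(13, 9): e=[20,30,10] → █
    (7,4)@(15, 9): e=[0,30,30] → █  [on edge]
    (8,4)@(17, 9): e=[-20,30,50] → ·
    (6,5)@(13, 11): e=[24,18,18] → █
    (8,5)@(17, 11): e=[-16,18,58] → ·
    (5,6)@(11, 13): e=[48,6,6] → █
    (8,6)@(17, 13): e=[-12,6,66] → ·
    (5,7)@(11, 15): e=[52,-6,14] → ·
    (6,7)@(13, 15): e=[32,-6,34] → ·
    (7,7)@(15, 15): e=[12,-6,54] → ·
    (8,9)@(17, 19): e=[0,-30,90] → ·  [on edge]
  covered (8 px):
    · · · · · · · · · · ·
    · · · · · · · · · · ·
    · · · · · · · · · · ·
    · · · · · · █ · · · ·
    · · · · · · █ █ · · ·
    · · · · · · █ █ · · ·
    · · · · · █ █ █ · · ·
    · · · · · · · · · · ·
    · · · · · · · · · · ·
    · · · · · · · · · · ·
    · · · · · · · · · · ·
T3:
  2·area = 32
  edge (0, 2)→(8, 10): d=(8,8) inclusive
  edge (8, 10)→(10, 16): d=(2,6) inclusive
  edge (10, 16)→(0, 2): d=(-10,-14) inclusive
    (2,0)@(5, 1): e=[-48,0,80] → ·  [on edge]
    (0,1)@(1, 3): e=[0,28,4] → █  [on edge]
    (1,1)@(3, 3): e=[-16,16,32] → ·
    (0,2)@(1, 5): e=[16,32,-16] → ·
    (1,2)@(3, 5): e=[0,20,12] → █  [on edge]
    (2,2)@(5, 5): e=[-16,8,40] → ·
    (1,3)@(3, 7): e=[16,24,-8] → ·
    (2,3)@(5, 7): e=[0,12,20] → █  [on edge]
    (3,3)@(7, 7): e=[-16,0,48] → ·  [on edge]
    (2,4)@(5, 9): e=[16,16,0] → █  [on edge]
    (3,4)@(7, 9): e=[0,4,28] → █  [on edge]
    (4,4)@(9, 9): e=[-16,-8,56] → ·
    (4,5)@(9, 11): e=[0,-4,36] → ·  [on edge]
    (4,6)@(9, 13): e=[16,0,16] → █  [on edge]
    (5,6)@(11, 13): e=[0,-12,44] → ·  [on edge]
    (6,7)@(13, 15): e=[0,-20,52] → ·  [on edge]
    (7,8)@(15, 17): e=[0,-28,60] → ·  [on edge]
    (5,9)@(11, 19): e=[48,0,-16] → ·  [on edge]
    (8,9)@(17, 19): e=[0,-36,68] → ·  [on edge]
    (9,10)@(19, 21): e=[0,-44,76] → ·  [on edge]
  covered (7 px):
    · · · · · · · · · · ·
    █ · · · · · · · · · ·
    · █ · · · · · · · · ·
    · · █ · · · · · · · ·
    · · █ █ · · · · · · ·
    · · · █ · · · · · · ·
    · · · · █ · · · · · ·
    · · · · · · · · · · ·
    · · · · · · · · · · ·
    · · · · · · · · · · ·
    · · · · · · · · · · ·
T4:
  2·area = 28
  edge (18, 14)→(4, 2): d=(-14,-12) inclusive
  edge (4, 2)→(18, 12): d=(14,10) inclusive
  edge (18, 12)→(18, 14): d=(0,2) inclusive
    (5,3)@(11, 7): e=[14,0,14] → █  [on edge]
    (6,3)@(13, 7): e=[38,-20,10] → ·
    (5,4)@(11, 9): e=[-14,28,14] → ·
    (6,4)@(13, 9): e=[10,8,10] → █
    (7,4)@(15, 9): e=[34,-12,6] → ·
    (6,5)@(13, 11): e=[-18,36,10] → ·
    (7,5)@(15, 11): e=[6,16,6] → █
    (8,5)@(17, 11): e=[30,-4,2] → ·
    (7,6)@(15, 13): e=[-22,44,6] → ·
    (8,6)@(17, 13): e=[2,24,2] → █
    (9,6)@(19, 13): e=[26,4,-2] → ·
    (8,7)@(17, 15): e=[-26,52,2] → ·
  covered (4 px):
    · · · · · · · · · · ·
    · · · · · · · · · · ·
    · · · · · · · · · · ·
    · · · · · █ · · · · ·
    · · · · · · █ · · · ·
    · · · · · · · █ · · ·
    · · · · · · · · █ · ·
    · · · · · · · · · · ·
    · · · · · · · · · · ·
    · · · · · · · · · · ·
    · · · · · · · · · · ·

Result: 58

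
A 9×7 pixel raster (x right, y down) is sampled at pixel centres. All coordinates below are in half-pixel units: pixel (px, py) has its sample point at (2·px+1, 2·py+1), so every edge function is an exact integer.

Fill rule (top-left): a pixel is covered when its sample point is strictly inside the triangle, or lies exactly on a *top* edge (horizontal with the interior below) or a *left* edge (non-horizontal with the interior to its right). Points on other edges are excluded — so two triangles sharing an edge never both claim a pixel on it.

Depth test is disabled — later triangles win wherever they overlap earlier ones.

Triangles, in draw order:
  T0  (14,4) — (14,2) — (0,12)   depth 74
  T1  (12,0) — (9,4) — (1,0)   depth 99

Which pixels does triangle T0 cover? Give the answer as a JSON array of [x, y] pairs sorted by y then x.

T0:
  2·area = 28  (B↔C swapped to make it positive)
  edge (14, 4)→(0, 12): d=(-14,8) right/bottom  bias=-1
  edge (0, 12)→(14, 2): d=(14,-10) top-left  bias=+0
  edge (14, 2)→(14, 4): d=(0,2) right/bottom  bias=-1
    (6,1)@(13, 3): e=[22,4,2] → █
    (7,1)@(15, 3): e=[6,24,-2] → ·
    (5,2)@(11, 5): e=[10,12,6] → █
    (6,2)@(13, 5): e=[-6,32,2] → ·
    (3,3)@(7, 7): e=[14,0,14] → █  [on edge]
    (4,3)@(9, 7): e=[-2,20,10] → ·
    (5,3)@(11, 7): e=[-18,40,6] → ·
    (2,4)@(5, 9): e=[2,8,18] → █
    (3,4)@(7, 9): e=[-14,28,14] → ·
    (2,5)@(5, 11): e=[-26,36,18] → ·
  covered (4 px):
    · · · · · · · · ·
    · · · · · · █ · ·
    · · · · · █ · · ·
    · · · █ · · · · ·
    · · █ · · · · · ·
    · · · · · · · · ·
    · · · · · · · · ·
T1:
  2·area = 44
  edge (12, 0)→(9, 4): d=(-3,4) right/bottom  bias=-1
  edge (9, 4)→(1, 0): d=(-8,-4) top-left  bias=+0
  edge (1, 0)→(12, 0): d=(11,0) top-left  bias=+0
    (1,0)@(3, 1): e=[33,0,11] → █  [on edge]
    (2,0)@(5, 1): e=[25,8,11] → █
    (3,0)@(7, 1): e=[17,16,11] → █
    (4,0)@(9, 1): e=[9,24,11] → █
    (5,0)@(11, 1): e=[1,32,11] → █
    (6,0)@(13, 1): e=[-7,40,11] → ·
    (1,1)@(3, 3): e=[27,-16,33] → ·
    (2,1)@(5, 3): e=[19,-8,33] → ·
    (3,1)@(7, 3): e=[11,0,33] → █  [on edge]
    (5,1)@(11, 3): e=[-5,16,33] → ·
    (3,2)@(7, 5): e=[5,-16,55] → ·
    (4,2)@(9, 5): e=[-3,-8,55] → ·
    (5,2)@(11, 5): e=[-11,0,55] → ·  [on edge]
    (7,3)@(15, 7): e=[-33,0,77] → ·  [on edge]
  covered (7 px):
    · █ █ █ █ █ · · ·
    · · · █ █ · · · ·
    · · · · · · · · ·
    · · · · · · · · ·
    · · · · · · · · ·
    · · · · · · · · ·
    · · · · · · · · ·

Final: [[6,1],[5,2],[3,3],[2,4]]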